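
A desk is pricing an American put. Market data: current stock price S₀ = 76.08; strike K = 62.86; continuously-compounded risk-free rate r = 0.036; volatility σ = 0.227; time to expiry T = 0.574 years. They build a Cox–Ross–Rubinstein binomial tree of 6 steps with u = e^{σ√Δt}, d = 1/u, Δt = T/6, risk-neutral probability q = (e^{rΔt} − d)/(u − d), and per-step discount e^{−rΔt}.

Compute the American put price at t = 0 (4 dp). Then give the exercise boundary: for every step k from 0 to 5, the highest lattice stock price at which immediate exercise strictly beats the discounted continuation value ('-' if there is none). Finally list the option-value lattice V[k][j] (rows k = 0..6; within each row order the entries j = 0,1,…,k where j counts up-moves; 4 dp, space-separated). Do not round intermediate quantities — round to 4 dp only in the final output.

Δt=0.09567, u=1.07273, d=0.93220, q=0.50700, disc=e^(-rΔt)=0.99656
k=6 terminal: V=max(K-S,0) → 12.9352 5.4085 0.0000 0.0000 0.0000 0.0000 0.0000
k=5: j=0 S=53.5561 intr=9.3039 cont=9.0878 V=9.3039[EX]; j=1 S=61.6302 intr=1.2298 cont=2.6572 V=2.6572[hold]; j=2 S=70.9215 intr=0.0000 cont=0.0000 V=0.0000[hold]; j=3 S=81.6137 intr=0.0000 cont=0.0000 V=0.0000[hold]; j=4 S=93.9177 intr=0.0000 cont=0.0000 V=0.0000[hold]; j=5 S=108.0767 intr=0.0000 cont=0.0000 V=0.0000[hold]  S*(5)=53.5561
k=4: j=0 S=57.4515 intr=5.4085 cont=5.9136 V=5.9136[hold]; j=1 S=66.1128 intr=0.0000 cont=1.3055 V=1.3055[hold]; j=2 S=76.0800 intr=0.0000 cont=0.0000 V=0.0000[hold]; j=3 S=87.5498 intr=0.0000 cont=0.0000 V=0.0000[hold]; j=4 S=100.7488 intr=0.0000 cont=0.0000 V=0.0000[hold]  S*(4)=-
k=3: j=0 S=61.6302 intr=1.2298 cont=3.5650 V=3.5650[hold]; j=1 S=70.9215 intr=0.0000 cont=0.6414 V=0.6414[hold]; j=2 S=81.6137 intr=0.0000 cont=0.0000 V=0.0000[hold]; j=3 S=93.9177 intr=0.0000 cont=0.0000 V=0.0000[hold]  S*(3)=-
k=2: j=0 S=66.1128 intr=0.0000 cont=2.0756 V=2.0756[hold]; j=1 S=76.0800 intr=0.0000 cont=0.3151 V=0.3151[hold]; j=2 S=87.5498 intr=0.0000 cont=0.0000 V=0.0000[hold]  S*(2)=-
k=1: j=0 S=70.9215 intr=0.0000 cont=1.1789 V=1.1789[hold]; j=1 S=81.6137 intr=0.0000 cont=0.1548 V=0.1548[hold]  S*(1)=-
k=0: j=0 S=76.0800 intr=0.0000 cont=0.6574 V=0.6574[hold]  S*(0)=-

price = 0.6574
boundary = - - - - - 53.5561
tree:
0.6574
1.1789 0.1548
2.0756 0.3151 0.0000
3.5650 0.6414 0.0000 0.0000
5.9136 1.3055 0.0000 0.0000 0.0000
9.3039 2.6572 0.0000 0.0000 0.0000 0.0000
12.9352 5.4085 0.0000 0.0000 0.0000 0.0000 0.0000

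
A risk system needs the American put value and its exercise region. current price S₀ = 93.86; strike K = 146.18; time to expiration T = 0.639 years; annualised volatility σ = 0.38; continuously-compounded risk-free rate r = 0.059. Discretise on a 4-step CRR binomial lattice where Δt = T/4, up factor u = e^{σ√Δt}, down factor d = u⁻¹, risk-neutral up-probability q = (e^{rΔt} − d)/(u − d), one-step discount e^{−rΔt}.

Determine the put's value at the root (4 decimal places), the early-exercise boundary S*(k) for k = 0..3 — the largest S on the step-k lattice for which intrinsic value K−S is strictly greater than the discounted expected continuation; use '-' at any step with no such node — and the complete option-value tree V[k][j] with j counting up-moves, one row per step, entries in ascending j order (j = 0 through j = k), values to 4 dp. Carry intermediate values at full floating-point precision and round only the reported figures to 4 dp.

price = 52.3200
boundary = 93.8600 80.6342 93.8600 109.2551
tree:
52.3200
65.5458 37.6037
76.9079 52.3200 23.2011
86.6690 65.5458 36.9249 9.5420
95.0547 76.9079 52.3200 19.0047 0.0000

Δt=0.15975  u=1.16402  d=0.85909  q=0.49316  discount=0.99062
step 4 (expiry): payoffs max(K−S,0) = 95.0547 76.9079 52.3200 19.0047 0.0000
step 3: (k=3,j=0): S=59.5110, (K−S)⁺=86.6690, hold=85.2977 ⇒ V=86.6690 exercise | (k=3,j=1): S=80.6342, (K−S)⁺=65.5458, hold=64.1745 ⇒ V=65.5458 exercise | (k=3,j=2): S=109.2551, (K−S)⁺=36.9249, hold=35.5536 ⇒ V=36.9249 exercise | (k=3,j=3): S=148.0349, (K−S)⁺=0.0000, hold=9.5420 ⇒ V=9.5420 continue  boundary S*=109.2551
step 2: (k=2,j=0): S=69.2721, (K−S)⁺=76.9079, hold=75.5366 ⇒ V=76.9079 exercise | (k=2,j=1): S=93.8600, (K−S)⁺=52.3200, hold=50.9487 ⇒ V=52.3200 exercise | (k=2,j=2): S=127.1753, (K−S)⁺=19.0047, hold=23.2011 ⇒ V=23.2011 continue  boundary S*=93.8600
step 1: (k=1,j=0): S=80.6342, (K−S)⁺=65.5458, hold=64.1745 ⇒ V=65.5458 exercise | (k=1,j=1): S=109.2551, (K−S)⁺=36.9249, hold=37.6037 ⇒ V=37.6037 continue  boundary S*=80.6342
step 0: (k=0,j=0): S=93.8600, (K−S)⁺=52.3200, hold=51.2803 ⇒ V=52.3200 exercise  boundary S*=93.8600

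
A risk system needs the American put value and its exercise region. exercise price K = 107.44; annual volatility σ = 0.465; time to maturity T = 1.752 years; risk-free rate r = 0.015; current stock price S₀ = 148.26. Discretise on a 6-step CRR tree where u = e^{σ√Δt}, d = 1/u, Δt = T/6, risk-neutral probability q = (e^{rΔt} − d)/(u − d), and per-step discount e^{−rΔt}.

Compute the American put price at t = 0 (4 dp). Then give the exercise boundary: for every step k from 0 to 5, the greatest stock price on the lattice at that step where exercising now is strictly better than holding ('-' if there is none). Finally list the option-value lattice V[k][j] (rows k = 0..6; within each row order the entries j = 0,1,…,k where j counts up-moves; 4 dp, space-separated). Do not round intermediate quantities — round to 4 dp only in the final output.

price = 14.3428
boundary = - - - - 54.2650 69.7663
tree:
14.3428
20.8562 6.3983
29.5399 10.2816 1.6406
40.4808 16.2489 2.9752 0.0000
53.1750 25.1206 5.3955 0.0000 0.0000
65.2321 37.6737 9.7846 0.0000 0.0000 0.0000
74.6103 53.1750 17.7443 0.0000 0.0000 0.0000 0.0000

Δt=0.29200, u=1.28566, d=0.77781, q=0.44615, disc=e^(-rΔt)=0.99563
k=6 terminal: V=max(K-S,0) → 74.6103 53.1750 17.7443 0.0000 0.0000 0.0000 0.0000
k=5: j=0 S=42.2079 intr=65.2321 cont=64.7626 V=65.2321[EX]; j=1 S=69.7663 intr=37.6737 cont=37.2041 V=37.6737[EX]; j=2 S=115.3182 intr=0.0000 cont=9.7846 V=9.7846[hold]; j=3 S=190.6119 intr=0.0000 cont=0.0000 V=0.0000[hold]; j=4 S=315.0666 intr=0.0000 cont=0.0000 V=0.0000[hold]; j=5 S=520.7803 intr=0.0000 cont=0.0000 V=0.0000[hold]  S*(5)=69.7663
k=4: j=0 S=54.2650 intr=53.1750 cont=52.7055 V=53.1750[EX]; j=1 S=89.6957 intr=17.7443 cont=25.1206 V=25.1206[hold]; j=2 S=148.2600 intr=0.0000 cont=5.3955 V=5.3955[hold]; j=3 S=245.0621 intr=0.0000 cont=0.0000 V=0.0000[hold]; j=4 S=405.0685 intr=0.0000 cont=0.0000 V=0.0000[hold]  S*(4)=54.2650
k=3: j=0 S=69.7663 intr=37.6737 cont=40.4808 V=40.4808[hold]; j=1 S=115.3182 intr=0.0000 cont=16.2489 V=16.2489[hold]; j=2 S=190.6119 intr=0.0000 cont=2.9752 V=2.9752[hold]; j=3 S=315.0666 intr=0.0000 cont=0.0000 V=0.0000[hold]  S*(3)=-
k=2: j=0 S=89.6957 intr=17.7443 cont=29.5399 V=29.5399[hold]; j=1 S=148.2600 intr=0.0000 cont=10.2816 V=10.2816[hold]; j=2 S=245.0621 intr=0.0000 cont=1.6406 V=1.6406[hold]  S*(2)=-
k=1: j=0 S=115.3182 intr=0.0000 cont=20.8562 V=20.8562[hold]; j=1 S=190.6119 intr=0.0000 cont=6.3983 V=6.3983[hold]  S*(1)=-
k=0: j=0 S=148.2600 intr=0.0000 cont=14.3428 V=14.3428[hold]  S*(0)=-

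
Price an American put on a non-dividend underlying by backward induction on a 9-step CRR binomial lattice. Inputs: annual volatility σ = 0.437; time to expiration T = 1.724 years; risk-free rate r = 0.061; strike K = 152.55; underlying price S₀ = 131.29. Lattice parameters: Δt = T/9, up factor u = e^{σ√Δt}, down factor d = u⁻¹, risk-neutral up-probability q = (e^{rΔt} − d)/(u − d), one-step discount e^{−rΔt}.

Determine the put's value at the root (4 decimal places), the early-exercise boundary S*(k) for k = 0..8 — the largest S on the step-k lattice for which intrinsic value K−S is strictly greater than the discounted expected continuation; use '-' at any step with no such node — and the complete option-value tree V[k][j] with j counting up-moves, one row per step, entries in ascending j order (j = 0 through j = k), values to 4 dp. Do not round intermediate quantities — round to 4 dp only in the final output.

params: Δt=0.19156 u=1.21078 d=0.82592 q=0.48287 e^(-rΔt)=0.98838
t_9 payoffs: 129.0723 118.1322 102.0942 78.5827 44.1155 0.0000 0.0000 0.0000 0.0000 0.0000
t_8: node(8,0) S=28.4262 payoff=124.1238 vs cont=122.3516 → 124.1238 [stop]  node(8,1) S=41.6723 payoff=110.8777 vs cont=109.1056 → 110.8777 [stop]  node(8,2) S=61.0907 payoff=91.4593 vs cont=89.6871 → 91.4593 [stop]  node(8,3) S=89.5578 payoff=62.9922 vs cont=61.2200 → 62.9922 [stop]  node(8,4) S=131.2900 payoff=21.2600 vs cont=22.5484 → 22.5484 [wait]  node(8,5) S=192.4685 payoff=0.0000 vs cont=0.0000 → 0.0000 [wait]  node(8,6) S=282.1551 payoff=0.0000 vs cont=0.0000 → 0.0000 [wait]  node(8,7) S=413.6338 payoff=0.0000 vs cont=0.0000 → 0.0000 [wait]  node(8,8) S=606.3789 payoff=0.0000 vs cont=0.0000 → 0.0000 [wait]  ⇒ S*(8)=89.5578
t_7: node(7,0) S=34.4178 payoff=118.1322 vs cont=116.3600 → 118.1322 [stop]  node(7,1) S=50.4558 payoff=102.0942 vs cont=100.3220 → 102.0942 [stop]  node(7,2) S=73.9673 payoff=78.5827 vs cont=76.8106 → 78.5827 [stop]  node(7,3) S=108.4345 payoff=44.1155 vs cont=42.9582 → 44.1155 [stop]  node(7,4) S=158.9629 payoff=0.0000 vs cont=11.5250 → 11.5250 [wait]  node(7,5) S=233.0364 payoff=0.0000 vs cont=0.0000 → 0.0000 [wait]  node(7,6) S=341.6268 payoff=0.0000 vs cont=0.0000 → 0.0000 [wait]  node(7,7) S=500.8181 payoff=0.0000 vs cont=0.0000 → 0.0000 [wait]  ⇒ S*(7)=108.4345
t_6: node(6,0) S=41.6723 payoff=110.8777 vs cont=109.1056 → 110.8777 [stop]  node(6,1) S=61.0907 payoff=91.4593 vs cont=89.6871 → 91.4593 [stop]  node(6,2) S=89.5578 payoff=62.9922 vs cont=61.2200 → 62.9922 [stop]  node(6,3) S=131.2900 payoff=21.2600 vs cont=28.0489 → 28.0489 [wait]  node(6,4) S=192.4685 payoff=0.0000 vs cont=5.8907 → 5.8907 [wait]  node(6,5) S=282.1551 payoff=0.0000 vs cont=0.0000 → 0.0000 [wait]  node(6,6) S=413.6338 payoff=0.0000 vs cont=0.0000 → 0.0000 [wait]  ⇒ S*(6)=89.5578
t_5: node(5,0) S=50.4558 payoff=102.0942 vs cont=100.3220 → 102.0942 [stop]  node(5,1) S=73.9673 payoff=78.5827 vs cont=76.8106 → 78.5827 [stop]  node(5,2) S=108.4345 payoff=44.1155 vs cont=45.5834 → 45.5834 [wait]  node(5,3) S=158.9629 payoff=0.0000 vs cont=17.1478 → 17.1478 [wait]  node(5,4) S=233.0364 payoff=0.0000 vs cont=3.0109 → 3.0109 [wait]  node(5,5) S=341.6268 payoff=0.0000 vs cont=0.0000 → 0.0000 [wait]  ⇒ S*(5)=73.9673
t_4: node(4,0) S=61.0907 payoff=91.4593 vs cont=89.6871 → 91.4593 [stop]  node(4,1) S=89.5578 payoff=62.9922 vs cont=61.9206 → 62.9922 [stop]  node(4,2) S=131.2900 payoff=21.2600 vs cont=31.4827 → 31.4827 [wait]  node(4,3) S=192.4685 payoff=0.0000 vs cont=10.2016 → 10.2016 [wait]  node(4,4) S=282.1551 payoff=0.0000 vs cont=1.5389 → 1.5389 [wait]  ⇒ S*(4)=89.5578
t_3: node(3,0) S=73.9673 payoff=78.5827 vs cont=76.8106 → 78.5827 [stop]  node(3,1) S=108.4345 payoff=44.1155 vs cont=47.2222 → 47.2222 [wait]  node(3,2) S=158.9629 payoff=0.0000 vs cont=20.9604 → 20.9604 [wait]  node(3,3) S=233.0364 payoff=0.0000 vs cont=5.9488 → 5.9488 [wait]  ⇒ S*(3)=73.9673
t_2: node(2,0) S=89.5578 payoff=62.9922 vs cont=62.7027 → 62.9922 [stop]  node(2,1) S=131.2900 payoff=21.2600 vs cont=34.1399 → 34.1399 [wait]  node(2,2) S=192.4685 payoff=0.0000 vs cont=13.5524 → 13.5524 [wait]  ⇒ S*(2)=89.5578
t_1: node(1,0) S=108.4345 payoff=44.1155 vs cont=48.4904 → 48.4904 [wait]  node(1,1) S=158.9629 payoff=0.0000 vs cont=23.9177 → 23.9177 [wait]  ⇒ S*(1)=-
t_0: node(0,0) S=131.2900 payoff=21.2600 vs cont=36.1995 → 36.1995 [wait]  ⇒ S*(0)=-

price = 36.1995
boundary = - - 89.5578 73.9673 89.5578 73.9673 89.5578 108.4345 89.5578
tree:
36.1995
48.4904 23.9177
62.9922 34.1399 13.5524
78.5827 47.2222 20.9604 5.9488
91.4593 62.9922 31.4827 10.2016 1.5389
102.0942 78.5827 45.5834 17.1478 3.0109 0.0000
110.8777 91.4593 62.9922 28.0489 5.8907 0.0000 0.0000
118.1322 102.0942 78.5827 44.1155 11.5250 0.0000 0.0000 0.0000
124.1238 110.8777 91.4593 62.9922 22.5484 0.0000 0.0000 0.0000 0.0000
129.0723 118.1322 102.0942 78.5827 44.1155 0.0000 0.0000 0.0000 0.0000 0.0000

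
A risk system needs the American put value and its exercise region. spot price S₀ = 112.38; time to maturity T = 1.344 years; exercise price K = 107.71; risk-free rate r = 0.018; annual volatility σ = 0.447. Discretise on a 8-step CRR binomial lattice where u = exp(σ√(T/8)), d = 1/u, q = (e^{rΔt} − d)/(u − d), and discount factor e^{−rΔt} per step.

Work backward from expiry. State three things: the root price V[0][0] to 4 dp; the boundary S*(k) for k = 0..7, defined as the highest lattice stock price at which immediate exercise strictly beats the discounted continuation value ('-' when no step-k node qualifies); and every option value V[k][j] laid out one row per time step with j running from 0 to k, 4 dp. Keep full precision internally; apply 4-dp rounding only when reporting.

price = 18.8420
boundary = - - - - 54.0022 64.8605 54.0022 64.8605
tree:
18.8420
25.7455 10.9438
34.1210 16.1821 4.9287
43.6614 23.2589 8.0650 1.3167
53.7078 32.2736 12.9366 2.4573 0.0000
62.7484 42.8495 20.1962 4.5859 0.0000 0.0000
70.2755 53.7078 30.3256 8.5584 0.0000 0.0000 0.0000
76.5424 62.7484 42.8495 15.9720 0.0000 0.0000 0.0000 0.0000
81.7602 70.2755 53.7078 29.8077 0.0000 0.0000 0.0000 0.0000 0.0000

params: Δt=0.16800 u=1.20107 d=0.83259 q=0.46254 e^(-rΔt)=0.99698
t_8 payoffs: 81.7602 70.2755 53.7078 29.8077 0.0000 0.0000 0.0000 0.0000 0.0000
t_7: node(7,0) S=31.1676 payoff=76.5424 vs cont=76.2172 → 76.5424 [stop]  node(7,1) S=44.9616 payoff=62.7484 vs cont=62.4232 → 62.7484 [stop]  node(7,2) S=64.8605 payoff=42.8495 vs cont=42.5242 → 42.8495 [stop]  node(7,3) S=93.5663 payoff=14.1437 vs cont=15.9720 → 15.9720 [wait]  node(7,4) S=134.9766 payoff=0.0000 vs cont=0.0000 → 0.0000 [wait]  node(7,5) S=194.7141 payoff=0.0000 vs cont=0.0000 → 0.0000 [wait]  node(7,6) S=280.8901 payoff=0.0000 vs cont=0.0000 → 0.0000 [wait]  node(7,7) S=405.2055 payoff=0.0000 vs cont=0.0000 → 0.0000 [wait]  ⇒ S*(7)=64.8605
t_6: node(6,0) S=37.4345 payoff=70.2755 vs cont=69.9503 → 70.2755 [stop]  node(6,1) S=54.0022 payoff=53.7078 vs cont=53.3826 → 53.7078 [stop]  node(6,2) S=77.9023 payoff=29.8077 vs cont=30.3256 → 30.3256 [wait]  node(6,3) S=112.3800 payoff=0.0000 vs cont=8.5584 → 8.5584 [wait]  node(6,4) S=162.1168 payoff=0.0000 vs cont=0.0000 → 0.0000 [wait]  node(6,5) S=233.8659 payoff=0.0000 vs cont=0.0000 → 0.0000 [wait]  node(6,6) S=337.3695 payoff=0.0000 vs cont=0.0000 → 0.0000 [wait]  ⇒ S*(6)=54.0022
t_5: node(5,0) S=44.9616 payoff=62.7484 vs cont=62.4232 → 62.7484 [stop]  node(5,1) S=64.8605 payoff=42.8495 vs cont=42.7631 → 42.8495 [stop]  node(5,2) S=93.5663 payoff=14.1437 vs cont=20.1962 → 20.1962 [wait]  node(5,3) S=134.9766 payoff=0.0000 vs cont=4.5859 → 4.5859 [wait]  node(5,4) S=194.7141 payoff=0.0000 vs cont=0.0000 → 0.0000 [wait]  node(5,5) S=280.8901 payoff=0.0000 vs cont=0.0000 → 0.0000 [wait]  ⇒ S*(5)=64.8605
t_4: node(4,0) S=54.0022 payoff=53.7078 vs cont=53.3826 → 53.7078 [stop]  node(4,1) S=77.9023 payoff=29.8077 vs cont=32.2736 → 32.2736 [wait]  node(4,2) S=112.3800 payoff=0.0000 vs cont=12.9366 → 12.9366 [wait]  node(4,3) S=162.1168 payoff=0.0000 vs cont=2.4573 → 2.4573 [wait]  node(4,4) S=233.8659 payoff=0.0000 vs cont=0.0000 → 0.0000 [wait]  ⇒ S*(4)=54.0022
t_3: node(3,0) S=64.8605 payoff=42.8495 vs cont=43.6614 → 43.6614 [wait]  node(3,1) S=93.5663 payoff=14.1437 vs cont=23.2589 → 23.2589 [wait]  node(3,2) S=134.9766 payoff=0.0000 vs cont=8.0650 → 8.0650 [wait]  node(3,3) S=194.7141 payoff=0.0000 vs cont=1.3167 → 1.3167 [wait]  ⇒ S*(3)=-
t_2: node(2,0) S=77.9023 payoff=29.8077 vs cont=34.1210 → 34.1210 [wait]  node(2,1) S=112.3800 payoff=0.0000 vs cont=16.1821 → 16.1821 [wait]  node(2,2) S=162.1168 payoff=0.0000 vs cont=4.9287 → 4.9287 [wait]  ⇒ S*(2)=-
t_1: node(1,0) S=93.5663 payoff=14.1437 vs cont=25.7455 → 25.7455 [wait]  node(1,1) S=134.9766 payoff=0.0000 vs cont=10.9438 → 10.9438 [wait]  ⇒ S*(1)=-
t_0: node(0,0) S=112.3800 payoff=0.0000 vs cont=18.8420 → 18.8420 [wait]  ⇒ S*(0)=-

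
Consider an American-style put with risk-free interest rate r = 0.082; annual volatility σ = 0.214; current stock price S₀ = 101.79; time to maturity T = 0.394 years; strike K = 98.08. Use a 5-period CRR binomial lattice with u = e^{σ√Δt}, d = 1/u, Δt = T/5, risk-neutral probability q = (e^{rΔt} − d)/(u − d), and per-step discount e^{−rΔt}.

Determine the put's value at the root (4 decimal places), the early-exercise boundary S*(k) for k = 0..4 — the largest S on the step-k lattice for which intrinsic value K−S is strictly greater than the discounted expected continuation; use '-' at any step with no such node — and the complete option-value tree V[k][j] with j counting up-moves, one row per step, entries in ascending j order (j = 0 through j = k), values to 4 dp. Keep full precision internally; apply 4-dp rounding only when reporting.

params: Δt=0.07880 u=1.06191 d=0.94170 q=0.53891 e^(-rΔt)=0.99356
t_5 payoffs: 22.6995 13.0764 2.2248 0.0000 0.0000 0.0000
t_4: node(4,0) S=80.0476 payoff=18.0324 vs cont=17.4007 → 18.0324 [stop]  node(4,1) S=90.2665 payoff=7.8135 vs cont=7.1818 → 7.8135 [stop]  node(4,2) S=101.7900 payoff=0.0000 vs cont=1.0192 → 1.0192 [wait]  node(4,3) S=114.7846 payoff=0.0000 vs cont=0.0000 → 0.0000 [wait]  node(4,4) S=129.4381 payoff=0.0000 vs cont=0.0000 → 0.0000 [wait]  ⇒ S*(4)=90.2665
t_3: node(3,0) S=85.0036 payoff=13.0764 vs cont=12.4447 → 13.0764 [stop]  node(3,1) S=95.8552 payoff=2.2248 vs cont=4.1252 → 4.1252 [wait]  node(3,2) S=108.0922 payoff=0.0000 vs cont=0.4669 → 0.4669 [wait]  node(3,3) S=121.8913 payoff=0.0000 vs cont=0.0000 → 0.0000 [wait]  ⇒ S*(3)=85.0036
t_2: node(2,0) S=90.2665 payoff=7.8135 vs cont=8.1994 → 8.1994 [wait]  node(2,1) S=101.7900 payoff=0.0000 vs cont=2.1399 → 2.1399 [wait]  node(2,2) S=114.7846 payoff=0.0000 vs cont=0.2139 → 0.2139 [wait]  ⇒ S*(2)=-
t_1: node(1,0) S=95.8552 payoff=2.2248 vs cont=4.9021 → 4.9021 [wait]  node(1,1) S=108.0922 payoff=0.0000 vs cont=1.0948 → 1.0948 [wait]  ⇒ S*(1)=-
t_0: node(0,0) S=101.7900 payoff=0.0000 vs cont=2.8320 → 2.8320 [wait]  ⇒ S*(0)=-

price = 2.8320
boundary = - - - 85.0036 90.2665
tree:
2.8320
4.9021 1.0948
8.1994 2.1399 0.2139
13.0764 4.1252 0.4669 0.0000
18.0324 7.8135 1.0192 0.0000 0.0000
22.6995 13.0764 2.2248 0.0000 0.0000 0.0000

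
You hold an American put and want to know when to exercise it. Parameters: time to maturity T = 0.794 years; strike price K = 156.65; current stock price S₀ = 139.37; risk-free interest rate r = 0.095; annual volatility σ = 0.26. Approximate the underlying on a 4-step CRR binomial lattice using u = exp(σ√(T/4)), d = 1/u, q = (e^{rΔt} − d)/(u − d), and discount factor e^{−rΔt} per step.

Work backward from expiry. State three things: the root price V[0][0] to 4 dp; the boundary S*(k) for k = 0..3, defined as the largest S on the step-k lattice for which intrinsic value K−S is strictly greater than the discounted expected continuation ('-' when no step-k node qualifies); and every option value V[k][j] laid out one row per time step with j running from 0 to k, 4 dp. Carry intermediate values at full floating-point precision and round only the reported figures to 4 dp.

price = 19.6188
boundary = - 124.1256 110.5486 124.1256
tree:
19.6188
32.5244 9.8646
46.1014 18.3783 3.3241
58.1934 32.5244 7.5789 0.0000
68.9627 46.1014 17.2800 0.0000 0.0000

Δt=0.19850, u=1.12281, d=0.89062, q=0.55306, disc=e^(-rΔt)=0.98132
k=4 terminal: V=max(K-S,0) → 68.9627 46.1014 17.2800 0.0000 0.0000
k=3: j=0 S=98.4566 intr=58.1934 cont=55.2670 V=58.1934[EX]; j=1 S=124.1256 intr=32.5244 cont=29.5981 V=32.5244[EX]; j=2 S=156.4867 intr=0.1633 cont=7.5789 V=7.5789[hold]; j=3 S=197.2848 intr=0.0000 cont=0.0000 V=0.0000[hold]  S*(3)=124.1256
k=2: j=0 S=110.5486 intr=46.1014 cont=43.1751 V=46.1014[EX]; j=1 S=139.3700 intr=17.2800 cont=18.3783 V=18.3783[hold]; j=2 S=175.7056 intr=0.0000 cont=3.3241 V=3.3241[hold]  S*(2)=110.5486
k=1: j=0 S=124.1256 intr=32.5244 cont=30.1942 V=32.5244[EX]; j=1 S=156.4867 intr=0.1633 cont=9.8646 V=9.8646[hold]  S*(1)=124.1256
k=0: j=0 S=139.3700 intr=17.2800 cont=19.6188 V=19.6188[hold]  S*(0)=-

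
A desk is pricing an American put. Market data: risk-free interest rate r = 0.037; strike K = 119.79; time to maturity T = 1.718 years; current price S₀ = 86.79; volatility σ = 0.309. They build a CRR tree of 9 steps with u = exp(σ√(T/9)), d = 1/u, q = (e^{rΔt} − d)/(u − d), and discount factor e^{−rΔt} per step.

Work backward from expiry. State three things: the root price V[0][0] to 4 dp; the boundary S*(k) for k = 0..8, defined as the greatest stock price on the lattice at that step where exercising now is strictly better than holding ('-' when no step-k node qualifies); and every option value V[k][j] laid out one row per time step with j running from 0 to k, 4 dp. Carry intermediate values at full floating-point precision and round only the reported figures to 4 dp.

Δt=0.19089, u=1.14454, d=0.87371, q=0.49247, disc=e^(-rΔt)=0.99296
k=9 terminal: V=max(K-S,0) → 94.0396 86.0576 75.6013 61.9039 43.9606 20.4552 0.0000 0.0000 0.0000 0.0000
k=8: j=0 S=29.4724 intr=90.3176 cont=89.4745 V=90.3176[EX]; j=1 S=38.6081 intr=81.1819 cont=80.3388 V=81.1819[EX]; j=2 S=50.5758 intr=69.2142 cont=68.3711 V=69.2142[EX]; j=3 S=66.2531 intr=53.5369 cont=52.6938 V=53.5369[EX]; j=4 S=86.7900 intr=33.0000 cont=32.1569 V=33.0000[EX]; j=5 S=113.6929 intr=6.0971 cont=10.3085 V=10.3085[hold]; j=6 S=148.9350 intr=0.0000 cont=0.0000 V=0.0000[hold]; j=7 S=195.1014 intr=0.0000 cont=0.0000 V=0.0000[hold]; j=8 S=255.5783 intr=0.0000 cont=0.0000 V=0.0000[hold]  S*(8)=86.7900
k=7: j=0 S=33.7324 intr=86.0576 cont=85.2145 V=86.0576[EX]; j=1 S=44.1887 intr=75.6013 cont=74.7583 V=75.6013[EX]; j=2 S=57.8861 intr=61.9039 cont=61.0608 V=61.9039[EX]; j=3 S=75.8294 intr=43.9606 cont=43.1175 V=43.9606[EX]; j=4 S=99.3348 intr=20.4552 cont=21.6715 V=21.6715[hold]; j=5 S=130.1263 intr=0.0000 cont=5.1951 V=5.1951[hold]; j=6 S=170.4624 intr=0.0000 cont=0.0000 V=0.0000[hold]; j=7 S=223.3018 intr=0.0000 cont=0.0000 V=0.0000[hold]  S*(7)=75.8294
k=6: j=0 S=38.6081 intr=81.1819 cont=80.3388 V=81.1819[EX]; j=1 S=50.5758 intr=69.2142 cont=68.3711 V=69.2142[EX]; j=2 S=66.2531 intr=53.5369 cont=52.6938 V=53.5369[EX]; j=3 S=86.7900 intr=33.0000 cont=32.7517 V=33.0000[EX]; j=4 S=113.6929 intr=6.0971 cont=13.4619 V=13.4619[hold]; j=5 S=148.9350 intr=0.0000 cont=2.6181 V=2.6181[hold]; j=6 S=195.1014 intr=0.0000 cont=0.0000 V=0.0000[hold]  S*(6)=86.7900
k=5: j=0 S=44.1887 intr=75.6013 cont=74.7583 V=75.6013[EX]; j=1 S=57.8861 intr=61.9039 cont=61.0608 V=61.9039[EX]; j=2 S=75.8294 intr=43.9606 cont=43.1175 V=43.9606[EX]; j=3 S=99.3348 intr=20.4552 cont=23.2135 V=23.2135[hold]; j=4 S=130.1263 intr=0.0000 cont=8.0645 V=8.0645[hold]; j=5 S=170.4624 intr=0.0000 cont=1.3194 V=1.3194[hold]  S*(5)=75.8294
k=4: j=0 S=50.5758 intr=69.2142 cont=68.3711 V=69.2142[EX]; j=1 S=66.2531 intr=53.5369 cont=52.6938 V=53.5369[EX]; j=2 S=86.7900 intr=33.0000 cont=33.5058 V=33.5058[hold]; j=3 S=113.6929 intr=6.0971 cont=15.6422 V=15.6422[hold]; j=4 S=148.9350 intr=0.0000 cont=4.7093 V=4.7093[hold]  S*(4)=66.2531
k=3: j=0 S=57.8861 intr=61.9039 cont=61.0608 V=61.9039[EX]; j=1 S=75.8294 intr=43.9606 cont=43.3648 V=43.9606[EX]; j=2 S=99.3348 intr=20.4552 cont=24.5346 V=24.5346[hold]; j=3 S=130.1263 intr=0.0000 cont=10.1859 V=10.1859[hold]  S*(3)=75.8294
k=2: j=0 S=66.2531 intr=53.5369 cont=52.6938 V=53.5369[EX]; j=1 S=86.7900 intr=33.0000 cont=34.1518 V=34.1518[hold]; j=2 S=113.6929 intr=6.0971 cont=17.3453 V=17.3453[hold]  S*(2)=66.2531
k=1: j=0 S=75.8294 intr=43.9606 cont=43.6807 V=43.9606[EX]; j=1 S=99.3348 intr=20.4552 cont=25.6930 V=25.6930[hold]  S*(1)=75.8294
k=0: j=0 S=86.7900 intr=33.0000 cont=34.7182 V=34.7182[hold]  S*(0)=-

price = 34.7182
boundary = - 75.8294 66.2531 75.8294 66.2531 75.8294 86.7900 75.8294 86.7900
tree:
34.7182
43.9606 25.6930
53.5369 34.1518 17.3453
61.9039 43.9606 24.5346 10.1859
69.2142 53.5369 33.5058 15.6422 4.7093
75.6013 61.9039 43.9606 23.2135 8.0645 1.3194
81.1819 69.2142 53.5369 33.0000 13.4619 2.6181 0.0000
86.0576 75.6013 61.9039 43.9606 21.6715 5.1951 0.0000 0.0000
90.3176 81.1819 69.2142 53.5369 33.0000 10.3085 0.0000 0.0000 0.0000
94.0396 86.0576 75.6013 61.9039 43.9606 20.4552 0.0000 0.0000 0.0000 0.0000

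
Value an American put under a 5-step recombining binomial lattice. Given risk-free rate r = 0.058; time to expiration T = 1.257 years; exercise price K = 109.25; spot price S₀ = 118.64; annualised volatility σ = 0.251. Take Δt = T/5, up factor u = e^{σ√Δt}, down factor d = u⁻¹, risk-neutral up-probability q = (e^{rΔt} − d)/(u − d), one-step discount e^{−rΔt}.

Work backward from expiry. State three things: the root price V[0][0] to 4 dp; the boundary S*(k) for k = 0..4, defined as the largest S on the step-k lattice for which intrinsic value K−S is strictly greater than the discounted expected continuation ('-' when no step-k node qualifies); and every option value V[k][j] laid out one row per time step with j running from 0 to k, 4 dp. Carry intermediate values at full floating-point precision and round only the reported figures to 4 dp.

params: Δt=0.25140 u=1.13411 d=0.88175 q=0.52678 e^(-rΔt)=0.98552
t_5 payoffs: 46.0162 27.9179 4.6396 0.0000 0.0000 0.0000
t_4: node(4,0) S=71.7143 payoff=37.5357 vs cont=35.9543 → 37.5357 [stop]  node(4,1) S=92.2398 payoff=17.0102 vs cont=15.4287 → 17.0102 [stop]  node(4,2) S=118.6400 payoff=0.0000 vs cont=2.1638 → 2.1638 [wait]  node(4,3) S=152.5962 payoff=0.0000 vs cont=0.0000 → 0.0000 [wait]  node(4,4) S=196.2712 payoff=0.0000 vs cont=0.0000 → 0.0000 [wait]  ⇒ S*(4)=92.2398
t_3: node(3,0) S=81.3321 payoff=27.9179 vs cont=26.3364 → 27.9179 [stop]  node(3,1) S=104.6104 payoff=4.6396 vs cont=9.0564 → 9.0564 [wait]  node(3,2) S=134.5512 payoff=0.0000 vs cont=1.0091 → 1.0091 [wait]  node(3,3) S=173.0614 payoff=0.0000 vs cont=0.0000 → 0.0000 [wait]  ⇒ S*(3)=81.3321
t_2: node(2,0) S=92.2398 payoff=17.0102 vs cont=17.7217 → 17.7217 [wait]  node(2,1) S=118.6400 payoff=0.0000 vs cont=4.7475 → 4.7475 [wait]  node(2,2) S=152.5962 payoff=0.0000 vs cont=0.4706 → 0.4706 [wait]  ⇒ S*(2)=-
t_1: node(1,0) S=104.6104 payoff=4.6396 vs cont=10.7296 → 10.7296 [wait]  node(1,1) S=134.5512 payoff=0.0000 vs cont=2.4584 → 2.4584 [wait]  ⇒ S*(1)=-
t_0: node(0,0) S=118.6400 payoff=0.0000 vs cont=6.2803 → 6.2803 [wait]  ⇒ S*(0)=-

price = 6.2803
boundary = - - - 81.3321 92.2398
tree:
6.2803
10.7296 2.4584
17.7217 4.7475 0.4706
27.9179 9.0564 1.0091 0.0000
37.5357 17.0102 2.1638 0.0000 0.0000
46.0162 27.9179 4.6396 0.0000 0.0000 0.0000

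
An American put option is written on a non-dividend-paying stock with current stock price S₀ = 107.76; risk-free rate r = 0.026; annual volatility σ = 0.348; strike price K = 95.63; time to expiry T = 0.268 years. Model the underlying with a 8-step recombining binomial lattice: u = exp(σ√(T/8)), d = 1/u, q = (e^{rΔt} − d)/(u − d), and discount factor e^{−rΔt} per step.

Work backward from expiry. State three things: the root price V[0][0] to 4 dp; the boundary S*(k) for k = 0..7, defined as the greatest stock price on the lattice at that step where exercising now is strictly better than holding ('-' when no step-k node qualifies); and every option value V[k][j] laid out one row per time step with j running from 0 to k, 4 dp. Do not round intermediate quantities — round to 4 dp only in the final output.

Δt=0.03350  u=1.06577  d=0.93829  q=0.49092  discount=0.99913
step 8 (expiry): payoffs max(K−S,0) = 30.8918 22.0966 12.1064 0.7590 0.0000 0.0000 0.0000 0.0000 0.0000
step 7: (k=7,j=0): S=68.9958, (K−S)⁺=26.6342, hold=26.5510 ⇒ V=26.6342 exercise | (k=7,j=1): S=78.3695, (K−S)⁺=17.2605, hold=17.1773 ⇒ V=17.2605 exercise | (k=7,j=2): S=89.0166, (K−S)⁺=6.6134, hold=6.5301 ⇒ V=6.6134 exercise | (k=7,j=3): S=101.1103, (K−S)⁺=0.0000, hold=0.3861 ⇒ V=0.3861 continue | (k=7,j=4): S=114.8470, (K−S)⁺=0.0000, hold=0.0000 ⇒ V=0.0000 continue | (k=7,j=5): S=130.4500, (K−S)⁺=0.0000, hold=0.0000 ⇒ V=0.0000 continue | (k=7,j=6): S=148.1728, (K−S)⁺=0.0000, hold=0.0000 ⇒ V=0.0000 continue | (k=7,j=7): S=168.3033, (K−S)⁺=0.0000, hold=0.0000 ⇒ V=0.0000 continue  boundary S*=89.0166
step 6: (k=6,j=0): S=73.5334, (K−S)⁺=22.0966, hold=22.0133 ⇒ V=22.0966 exercise | (k=6,j=1): S=83.5236, (K−S)⁺=12.1064, hold=12.0232 ⇒ V=12.1064 exercise | (k=6,j=2): S=94.8710, (K−S)⁺=0.7590, hold=3.5532 ⇒ V=3.5532 continue | (k=6,j=3): S=107.7600, (K−S)⁺=0.0000, hold=0.1964 ⇒ V=0.1964 continue | (k=6,j=4): S=122.4001, (K−S)⁺=0.0000, hold=0.0000 ⇒ V=0.0000 continue | (k=6,j=5): S=139.0293, (K−S)⁺=0.0000, hold=0.0000 ⇒ V=0.0000 continue | (k=6,j=6): S=157.9176, (K−S)⁺=0.0000, hold=0.0000 ⇒ V=0.0000 continue  boundary S*=83.5236
step 5: (k=5,j=0): S=78.3695, (K−S)⁺=17.2605, hold=17.1773 ⇒ V=17.2605 exercise | (k=5,j=1): S=89.0166, (K−S)⁺=6.6134, hold=7.9006 ⇒ V=7.9006 continue | (k=5,j=2): S=101.1103, (K−S)⁺=0.0000, hold=1.9036 ⇒ V=1.9036 continue | (k=5,j=3): S=114.8470, (K−S)⁺=0.0000, hold=0.0999 ⇒ V=0.0999 continue | (k=5,j=4): S=130.4500, (K−S)⁺=0.0000, hold=0.0000 ⇒ V=0.0000 continue | (k=5,j=5): S=148.1728, (K−S)⁺=0.0000, hold=0.0000 ⇒ V=0.0000 continue  boundary S*=78.3695
step 4: (k=4,j=0): S=83.5236, (K−S)⁺=12.1064, hold=12.6546 ⇒ V=12.6546 continue | (k=4,j=1): S=94.8710, (K−S)⁺=0.7590, hold=4.9523 ⇒ V=4.9523 continue | (k=4,j=2): S=107.7600, (K−S)⁺=0.0000, hold=1.0172 ⇒ V=1.0172 continue | (k=4,j=3): S=122.4001, (K−S)⁺=0.0000, hold=0.0508 ⇒ V=0.0508 continue | (k=4,j=4): S=139.0293, (K−S)⁺=0.0000, hold=0.0000 ⇒ V=0.0000 continue  boundary S*=-
step 3: (k=3,j=0): S=89.0166, (K−S)⁺=6.6134, hold=8.8656 ⇒ V=8.8656 continue | (k=3,j=1): S=101.1103, (K−S)⁺=0.0000, hold=3.0179 ⇒ V=3.0179 continue | (k=3,j=2): S=114.8470, (K−S)⁺=0.0000, hold=0.5423 ⇒ V=0.5423 continue | (k=3,j=3): S=130.4500, (K−S)⁺=0.0000, hold=0.0258 ⇒ V=0.0258 continue  boundary S*=-
step 2: (k=2,j=0): S=94.8710, (K−S)⁺=0.7590, hold=5.9897 ⇒ V=5.9897 continue | (k=2,j=1): S=107.7600, (K−S)⁺=0.0000, hold=1.8010 ⇒ V=1.8010 continue | (k=2,j=2): S=122.4001, (K−S)⁺=0.0000, hold=0.2885 ⇒ V=0.2885 continue  boundary S*=-
step 1: (k=1,j=0): S=101.1103, (K−S)⁺=0.0000, hold=3.9300 ⇒ V=3.9300 continue | (k=1,j=1): S=114.8470, (K−S)⁺=0.0000, hold=1.0576 ⇒ V=1.0576 continue  boundary S*=-
step 0: (k=0,j=0): S=107.7600, (K−S)⁺=0.0000, hold=2.5177 ⇒ V=2.5177 continue  boundary S*=-

price = 2.5177
boundary = - - - - - 78.3695 83.5236 89.0166
tree:
2.5177
3.9300 1.0576
5.9897 1.8010 0.2885
8.8656 3.0179 0.5423 0.0258
12.6546 4.9523 1.0172 0.0508 0.0000
17.2605 7.9006 1.9036 0.0999 0.0000 0.0000
22.0966 12.1064 3.5532 0.1964 0.0000 0.0000 0.0000
26.6342 17.2605 6.6134 0.3861 0.0000 0.0000 0.0000 0.0000
30.8918 22.0966 12.1064 0.7590 0.0000 0.0000 0.0000 0.0000 0.0000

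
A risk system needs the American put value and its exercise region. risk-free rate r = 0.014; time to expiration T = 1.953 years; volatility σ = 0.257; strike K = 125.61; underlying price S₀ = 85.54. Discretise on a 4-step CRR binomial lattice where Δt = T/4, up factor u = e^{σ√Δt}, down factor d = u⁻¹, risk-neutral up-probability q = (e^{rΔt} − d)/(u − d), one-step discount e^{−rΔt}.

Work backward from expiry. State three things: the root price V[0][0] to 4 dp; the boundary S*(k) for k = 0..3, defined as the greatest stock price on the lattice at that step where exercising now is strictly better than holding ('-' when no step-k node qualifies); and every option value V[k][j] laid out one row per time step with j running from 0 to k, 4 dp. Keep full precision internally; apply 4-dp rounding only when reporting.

params: Δt=0.48825 u=1.19671 d=0.83562 q=0.47422 e^(-rΔt)=0.99319
t_4 payoffs: 83.9029 65.8804 40.0700 3.1063 0.0000
t_3: node(3,0) S=49.9114 payoff=75.6986 vs cont=74.8430 → 75.6986 [stop]  node(3,1) S=71.4791 payoff=54.1309 vs cont=53.2752 → 54.1309 [stop]  node(3,2) S=102.3668 payoff=23.2432 vs cont=22.3875 → 23.2432 [stop]  node(3,3) S=146.6017 payoff=0.0000 vs cont=1.6221 → 1.6221 [wait]  ⇒ S*(3)=102.3668
t_2: node(2,0) S=59.7296 payoff=65.8804 vs cont=65.0248 → 65.8804 [stop]  node(2,1) S=85.5400 payoff=40.0700 vs cont=39.2143 → 40.0700 [stop]  node(2,2) S=122.5037 payoff=3.1063 vs cont=12.9015 → 12.9015 [wait]  ⇒ S*(2)=85.5400
t_1: node(1,0) S=71.4791 payoff=54.1309 vs cont=53.2752 → 54.1309 [stop]  node(1,1) S=102.3668 payoff=23.2432 vs cont=27.0010 → 27.0010 [wait]  ⇒ S*(1)=71.4791
t_0: node(0,0) S=85.5400 payoff=40.0700 vs cont=40.9842 → 40.9842 [wait]  ⇒ S*(0)=-

price = 40.9842
boundary = - 71.4791 85.5400 102.3668
tree:
40.9842
54.1309 27.0010
65.8804 40.0700 12.9015
75.6986 54.1309 23.2432 1.6221
83.9029 65.8804 40.0700 3.1063 0.0000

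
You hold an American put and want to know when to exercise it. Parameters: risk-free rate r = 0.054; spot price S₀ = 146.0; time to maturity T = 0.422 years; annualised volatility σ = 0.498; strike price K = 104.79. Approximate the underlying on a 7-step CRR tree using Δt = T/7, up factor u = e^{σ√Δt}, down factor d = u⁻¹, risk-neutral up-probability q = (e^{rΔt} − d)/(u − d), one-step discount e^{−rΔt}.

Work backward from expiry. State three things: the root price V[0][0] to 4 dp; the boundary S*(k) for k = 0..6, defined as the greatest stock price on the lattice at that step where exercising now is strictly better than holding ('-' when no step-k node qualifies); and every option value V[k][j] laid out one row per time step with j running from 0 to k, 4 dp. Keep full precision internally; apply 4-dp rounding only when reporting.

price = 2.7272
boundary = - - - - - 79.2203 89.5241
tree:
2.7272
4.4747 0.8734
7.2131 1.5710 0.1319
11.3699 2.8083 0.2559 0.0000
17.4020 4.9840 0.4963 0.0000 0.0000
25.5697 8.7689 0.9627 0.0000 0.0000 0.0000
34.6875 15.2659 1.8673 0.0000 0.0000 0.0000 0.0000
42.7559 25.5697 3.6220 0.0000 0.0000 0.0000 0.0000 0.0000

Δt=0.06029  u=1.13006  d=0.88491  q=0.48277  discount=0.99675
step 7 (expiry): payoffs max(K−S,0) = 42.7559 25.5697 3.6220 0.0000 0.0000 0.0000 0.0000 0.0000
step 6: (k=6,j=0): S=70.1025, (K−S)⁺=34.6875, hold=34.3469 ⇒ V=34.6875 exercise | (k=6,j=1): S=89.5241, (K−S)⁺=15.2659, hold=14.9253 ⇒ V=15.2659 exercise | (k=6,j=2): S=114.3264, (K−S)⁺=0.0000, hold=1.8673 ⇒ V=1.8673 continue | (k=6,j=3): S=146.0000, (K−S)⁺=0.0000, hold=0.0000 ⇒ V=0.0000 continue | (k=6,j=4): S=186.4487, (K−S)⁺=0.0000, hold=0.0000 ⇒ V=0.0000 continue | (k=6,j=5): S=238.1035, (K−S)⁺=0.0000, hold=0.0000 ⇒ V=0.0000 continue | (k=6,j=6): S=304.0690, (K−S)⁺=0.0000, hold=0.0000 ⇒ V=0.0000 continue  boundary S*=89.5241
step 5: (k=5,j=0): S=79.2203, (K−S)⁺=25.5697, hold=25.2291 ⇒ V=25.5697 exercise | (k=5,j=1): S=101.1680, (K−S)⁺=3.6220, hold=8.7689 ⇒ V=8.7689 continue | (k=5,j=2): S=129.1962, (K−S)⁺=0.0000, hold=0.9627 ⇒ V=0.9627 continue | (k=5,j=3): S=164.9894, (K−S)⁺=0.0000, hold=0.0000 ⇒ V=0.0000 continue | (k=5,j=4): S=210.6990, (K−S)⁺=0.0000, hold=0.0000 ⇒ V=0.0000 continue | (k=5,j=5): S=269.0723, (K−S)⁺=0.0000, hold=0.0000 ⇒ V=0.0000 continue  boundary S*=79.2203
step 4: (k=4,j=0): S=89.5241, (K−S)⁺=15.2659, hold=17.4020 ⇒ V=17.4020 continue | (k=4,j=1): S=114.3264, (K−S)⁺=0.0000, hold=4.9840 ⇒ V=4.9840 continue | (k=4,j=2): S=146.0000, (K−S)⁺=0.0000, hold=0.4963 ⇒ V=0.4963 continue | (k=4,j=3): S=186.4487, (K−S)⁺=0.0000, hold=0.0000 ⇒ V=0.0000 continue | (k=4,j=4): S=238.1035, (K−S)⁺=0.0000, hold=0.0000 ⇒ V=0.0000 continue  boundary S*=-
step 3: (k=3,j=0): S=101.1680, (K−S)⁺=3.6220, hold=11.3699 ⇒ V=11.3699 continue | (k=3,j=1): S=129.1962, (K−S)⁺=0.0000, hold=2.8083 ⇒ V=2.8083 continue | (k=3,j=2): S=164.9894, (K−S)⁺=0.0000, hold=0.2559 ⇒ V=0.2559 continue | (k=3,j=3): S=210.6990, (K−S)⁺=0.0000, hold=0.0000 ⇒ V=0.0000 continue  boundary S*=-
step 2: (k=2,j=0): S=114.3264, (K−S)⁺=0.0000, hold=7.2131 ⇒ V=7.2131 continue | (k=2,j=1): S=146.0000, (K−S)⁺=0.0000, hold=1.5710 ⇒ V=1.5710 continue | (k=2,j=2): S=186.4487, (K−S)⁺=0.0000, hold=0.1319 ⇒ V=0.1319 continue  boundary S*=-
step 1: (k=1,j=0): S=129.1962, (K−S)⁺=0.0000, hold=4.4747 ⇒ V=4.4747 continue | (k=1,j=1): S=164.9894, (K−S)⁺=0.0000, hold=0.8734 ⇒ V=0.8734 continue  boundary S*=-
step 0: (k=0,j=0): S=146.0000, (K−S)⁺=0.0000, hold=2.7272 ⇒ V=2.7272 continue  boundary S*=-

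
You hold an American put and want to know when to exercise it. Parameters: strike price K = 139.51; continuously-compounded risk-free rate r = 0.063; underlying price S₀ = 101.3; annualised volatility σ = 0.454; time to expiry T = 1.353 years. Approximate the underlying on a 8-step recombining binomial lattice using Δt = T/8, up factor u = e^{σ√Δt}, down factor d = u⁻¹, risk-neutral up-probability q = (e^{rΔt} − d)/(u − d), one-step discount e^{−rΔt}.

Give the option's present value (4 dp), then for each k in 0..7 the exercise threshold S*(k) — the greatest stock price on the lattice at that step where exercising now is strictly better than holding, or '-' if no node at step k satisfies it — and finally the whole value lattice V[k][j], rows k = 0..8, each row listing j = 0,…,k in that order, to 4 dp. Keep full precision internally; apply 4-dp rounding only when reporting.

Δt=0.16912  u=1.20527  d=0.82969  q=0.48198  discount=0.98940
step 8 (expiry): payoffs max(K−S,0) = 116.7630 106.4658 91.5072 69.7770 38.2100 0.0000 0.0000 0.0000 0.0000
step 7: (k=7,j=0): S=27.4164, (K−S)⁺=112.0936, hold=110.6151 ⇒ V=112.0936 exercise | (k=7,j=1): S=39.8273, (K−S)⁺=99.6827, hold=98.2041 ⇒ V=99.6827 exercise | (k=7,j=2): S=57.8565, (K−S)⁺=81.6535, hold=80.1749 ⇒ V=81.6535 exercise | (k=7,j=3): S=84.0473, (K−S)⁺=55.4627, hold=53.9841 ⇒ V=55.4627 exercise | (k=7,j=4): S=122.0942, (K−S)⁺=17.4158, hold=19.5838 ⇒ V=19.5838 continue | (k=7,j=5): S=177.3644, (K−S)⁺=0.0000, hold=0.0000 ⇒ V=0.0000 continue | (k=7,j=6): S=257.6545, (K−S)⁺=0.0000, hold=0.0000 ⇒ V=0.0000 continue | (k=7,j=7): S=374.2907, (K−S)⁺=0.0000, hold=0.0000 ⇒ V=0.0000 continue  boundary S*=84.0473
step 6: (k=6,j=0): S=33.0442, (K−S)⁺=106.4658, hold=104.9872 ⇒ V=106.4658 exercise | (k=6,j=1): S=48.0028, (K−S)⁺=91.5072, hold=90.0286 ⇒ V=91.5072 exercise | (k=6,j=2): S=69.7330, (K−S)⁺=69.7770, hold=68.2985 ⇒ V=69.7770 exercise | (k=6,j=3): S=101.3000, (K−S)⁺=38.2100, hold=37.7653 ⇒ V=38.2100 exercise | (k=6,j=4): S=147.1569, (K−S)⁺=0.0000, hold=10.0373 ⇒ V=10.0373 continue | (k=6,j=5): S=213.7726, (K−S)⁺=0.0000, hold=0.0000 ⇒ V=0.0000 continue | (k=6,j=6): S=310.5442, (K−S)⁺=0.0000, hold=0.0000 ⇒ V=0.0000 continue  boundary S*=101.3000
step 5: (k=5,j=0): S=39.8273, (K−S)⁺=99.6827, hold=98.2041 ⇒ V=99.6827 exercise | (k=5,j=1): S=57.8565, (K−S)⁺=81.6535, hold=80.1749 ⇒ V=81.6535 exercise | (k=5,j=2): S=84.0473, (K−S)⁺=55.4627, hold=53.9841 ⇒ V=55.4627 exercise | (k=5,j=3): S=122.0942, (K−S)⁺=17.4158, hold=24.3703 ⇒ V=24.3703 continue | (k=5,j=4): S=177.3644, (K−S)⁺=0.0000, hold=5.1444 ⇒ V=5.1444 continue | (k=5,j=5): S=257.6545, (K−S)⁺=0.0000, hold=0.0000 ⇒ V=0.0000 continue  boundary S*=84.0473
step 4: (k=4,j=0): S=48.0028, (K−S)⁺=91.5072, hold=90.0286 ⇒ V=91.5072 exercise | (k=4,j=1): S=69.7330, (K−S)⁺=69.7770, hold=68.2985 ⇒ V=69.7770 exercise | (k=4,j=2): S=101.3000, (K−S)⁺=38.2100, hold=40.0478 ⇒ V=40.0478 continue | (k=4,j=3): S=147.1569, (K−S)⁺=0.0000, hold=14.9438 ⇒ V=14.9438 continue | (k=4,j=4): S=213.7726, (K−S)⁺=0.0000, hold=2.6367 ⇒ V=2.6367 continue  boundary S*=69.7330
step 3: (k=3,j=0): S=57.8565, (K−S)⁺=81.6535, hold=80.1749 ⇒ V=81.6535 exercise | (k=3,j=1): S=84.0473, (K−S)⁺=55.4627, hold=54.8605 ⇒ V=55.4627 exercise | (k=3,j=2): S=122.0942, (K−S)⁺=17.4158, hold=27.6520 ⇒ V=27.6520 continue | (k=3,j=3): S=177.3644, (K−S)⁺=0.0000, hold=8.9165 ⇒ V=8.9165 continue  boundary S*=84.0473
step 2: (k=2,j=0): S=69.7330, (K−S)⁺=69.7770, hold=68.2985 ⇒ V=69.7770 exercise | (k=2,j=1): S=101.3000, (K−S)⁺=38.2100, hold=41.6128 ⇒ V=41.6128 continue | (k=2,j=2): S=147.1569, (K−S)⁺=0.0000, hold=18.4245 ⇒ V=18.4245 continue  boundary S*=69.7330
step 1: (k=1,j=0): S=84.0473, (K−S)⁺=55.4627, hold=55.6068 ⇒ V=55.6068 continue | (k=1,j=1): S=122.0942, (K−S)⁺=17.4158, hold=30.1140 ⇒ V=30.1140 continue  boundary S*=-
step 0: (k=0,j=0): S=101.3000, (K−S)⁺=38.2100, hold=42.8607 ⇒ V=42.8607 continue  boundary S*=-

price = 42.8607
boundary = - - 69.7330 84.0473 69.7330 84.0473 101.3000 84.0473
tree:
42.8607
55.6068 30.1140
69.7770 41.6128 18.4245
81.6535 55.4627 27.6520 8.9165
91.5072 69.7770 40.0478 14.9438 2.6367
99.6827 81.6535 55.4627 24.3703 5.1444 0.0000
106.4658 91.5072 69.7770 38.2100 10.0373 0.0000 0.0000
112.0936 99.6827 81.6535 55.4627 19.5838 0.0000 0.0000 0.0000
116.7630 106.4658 91.5072 69.7770 38.2100 0.0000 0.0000 0.0000 0.0000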